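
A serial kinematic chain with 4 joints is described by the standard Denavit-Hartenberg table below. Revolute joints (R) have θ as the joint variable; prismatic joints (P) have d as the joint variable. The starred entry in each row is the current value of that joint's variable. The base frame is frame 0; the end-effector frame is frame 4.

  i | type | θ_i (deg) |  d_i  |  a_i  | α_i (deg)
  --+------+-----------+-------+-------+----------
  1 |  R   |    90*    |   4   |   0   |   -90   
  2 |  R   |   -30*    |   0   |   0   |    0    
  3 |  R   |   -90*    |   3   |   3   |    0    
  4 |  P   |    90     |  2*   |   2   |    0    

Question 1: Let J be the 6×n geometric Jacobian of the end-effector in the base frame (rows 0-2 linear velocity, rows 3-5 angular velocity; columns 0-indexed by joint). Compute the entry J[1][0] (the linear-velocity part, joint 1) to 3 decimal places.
-5.000

axis z_0 = ẑ; lever o_n−o_0 = (-5.0000,0.2321,7.5981)
cross product → J_v[:, 0] = (-0.2321,-5.0000,0.0000)
J_ω[:, 0] = z_0
entry J[1][0] = -5.0000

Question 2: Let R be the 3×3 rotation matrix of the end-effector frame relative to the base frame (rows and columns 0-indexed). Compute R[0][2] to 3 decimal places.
End-effector z-axis (col 2 of R) = (-1.0000,0.0000,0.0000)
R[0][2] = -1.0000

-1.000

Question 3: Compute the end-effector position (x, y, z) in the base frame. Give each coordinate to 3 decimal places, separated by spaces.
after link 1: o_1 = (0.0000, 0.0000, 4.0000)
after link 2: o_2 = (0.0000, 0.0000, 4.0000)
after link 3: o_3 = (-3.0000, -1.5000, 6.5981)
after link 4: o_4 = (-5.0000, 0.2321, 7.5981)

-5.000 0.232 7.598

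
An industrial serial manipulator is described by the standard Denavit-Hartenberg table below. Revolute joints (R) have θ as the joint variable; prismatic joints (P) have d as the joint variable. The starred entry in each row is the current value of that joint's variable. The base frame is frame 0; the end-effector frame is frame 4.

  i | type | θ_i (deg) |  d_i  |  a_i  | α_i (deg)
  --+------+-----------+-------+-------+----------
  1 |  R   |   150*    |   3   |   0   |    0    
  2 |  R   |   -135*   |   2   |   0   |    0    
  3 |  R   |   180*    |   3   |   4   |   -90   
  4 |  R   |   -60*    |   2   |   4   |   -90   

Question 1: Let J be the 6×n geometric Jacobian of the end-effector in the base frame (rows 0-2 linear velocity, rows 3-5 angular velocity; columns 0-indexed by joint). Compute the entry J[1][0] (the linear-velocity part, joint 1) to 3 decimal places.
-5.278

axis z_0 = ẑ; lever o_n−o_0 = (-5.2779,-3.4848,11.4641)
cross product → J_v[:, 0] = (3.4848,-5.2779,0.0000)
J_ω[:, 0] = z_0
entry J[1][0] = -5.2779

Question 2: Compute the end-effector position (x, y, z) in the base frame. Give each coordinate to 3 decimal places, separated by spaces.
-5.278 -3.485 11.464

after link 1: o_1 = (0.0000, 0.0000, 3.0000)
after link 2: o_2 = (0.0000, 0.0000, 5.0000)
after link 3: o_3 = (-3.8637, -1.0353, 8.0000)
after link 4: o_4 = (-5.2779, -3.4848, 11.4641)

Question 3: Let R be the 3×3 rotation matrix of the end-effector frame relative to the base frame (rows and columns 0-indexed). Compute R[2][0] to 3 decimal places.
End-effector x-axis (col 0 of R) = (-0.4830,-0.1294,0.8660)
R[2][0] = 0.8660

0.866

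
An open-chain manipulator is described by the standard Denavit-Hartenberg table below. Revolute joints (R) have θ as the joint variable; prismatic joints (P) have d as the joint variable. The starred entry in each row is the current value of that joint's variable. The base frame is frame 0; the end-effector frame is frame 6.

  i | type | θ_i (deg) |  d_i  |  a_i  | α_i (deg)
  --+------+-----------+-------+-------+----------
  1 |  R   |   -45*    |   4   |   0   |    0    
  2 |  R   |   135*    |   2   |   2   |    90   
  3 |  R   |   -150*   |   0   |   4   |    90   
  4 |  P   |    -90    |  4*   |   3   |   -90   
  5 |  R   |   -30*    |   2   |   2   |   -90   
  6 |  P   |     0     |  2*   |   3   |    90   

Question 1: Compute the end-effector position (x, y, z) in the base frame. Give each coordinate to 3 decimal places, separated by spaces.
after link 1: o_1 = (0.0000, 0.0000, 4.0000)
after link 2: o_2 = (0.0000, 2.0000, 6.0000)
after link 3: o_3 = (0.0000, -1.4641, 4.0000)
after link 4: o_4 = (-3.0000, -3.4641, 7.4641)
after link 5: o_5 = (-4.7321, -5.6962, 7.3301)
after link 6: o_6 = (-8.3301, -5.5801, 7.1292)

-8.330 -5.580 7.129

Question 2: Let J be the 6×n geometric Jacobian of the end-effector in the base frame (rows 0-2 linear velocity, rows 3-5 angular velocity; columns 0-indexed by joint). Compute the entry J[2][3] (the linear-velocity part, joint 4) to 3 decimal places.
0.866

prismatic axis z_3 = (0.0000,-0.5000,0.8660)
J_v[:, 3] = z_3; J_ω[:, 3] = (0,0,0)
entry J[2][3] = 0.8660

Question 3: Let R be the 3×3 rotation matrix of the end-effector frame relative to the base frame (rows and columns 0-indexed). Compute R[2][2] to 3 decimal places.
End-effector z-axis (col 2 of R) = (0.0000,-0.8660,-0.5000)
R[2][2] = -0.5000

-0.500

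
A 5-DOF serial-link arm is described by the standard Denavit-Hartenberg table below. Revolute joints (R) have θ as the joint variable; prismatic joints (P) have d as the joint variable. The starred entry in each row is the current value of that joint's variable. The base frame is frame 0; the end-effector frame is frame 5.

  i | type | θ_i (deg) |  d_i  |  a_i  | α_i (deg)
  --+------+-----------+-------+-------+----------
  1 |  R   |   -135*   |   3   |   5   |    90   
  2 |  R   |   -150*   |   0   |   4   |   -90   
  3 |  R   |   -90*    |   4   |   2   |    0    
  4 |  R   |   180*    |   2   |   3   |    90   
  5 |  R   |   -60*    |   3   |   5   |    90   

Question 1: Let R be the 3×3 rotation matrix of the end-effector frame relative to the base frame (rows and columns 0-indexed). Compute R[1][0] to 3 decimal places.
End-effector x-axis (col 0 of R) = (0.6597,-0.0474,0.7500)
R[1][0] = -0.0474

-0.047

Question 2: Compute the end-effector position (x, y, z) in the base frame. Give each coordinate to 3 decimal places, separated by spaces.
after link 1: o_1 = (-3.5355, -3.5355, 3.0000)
after link 2: o_2 = (-1.0860, -1.0860, 1.0000)
after link 3: o_3 = (-3.9145, -1.0860, -2.4641)
after link 4: o_4 = (-2.5003, -3.9145, -4.1962)
after link 5: o_5 = (2.6356, -2.3142, -1.9462)

2.636 -2.314 -1.946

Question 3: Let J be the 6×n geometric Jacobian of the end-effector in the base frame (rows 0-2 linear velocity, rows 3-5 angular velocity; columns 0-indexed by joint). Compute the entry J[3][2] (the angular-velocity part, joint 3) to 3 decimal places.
axis z_2 = (-0.3536,-0.3536,-0.8660); lever o_n−o_2 = (3.7216,-1.2281,-2.9462)
cross product → J_v[:, 2] = (-0.0220,-4.2646,1.7500)
J_ω[:, 2] = z_2
entry J[3][2] = -0.3536

-0.354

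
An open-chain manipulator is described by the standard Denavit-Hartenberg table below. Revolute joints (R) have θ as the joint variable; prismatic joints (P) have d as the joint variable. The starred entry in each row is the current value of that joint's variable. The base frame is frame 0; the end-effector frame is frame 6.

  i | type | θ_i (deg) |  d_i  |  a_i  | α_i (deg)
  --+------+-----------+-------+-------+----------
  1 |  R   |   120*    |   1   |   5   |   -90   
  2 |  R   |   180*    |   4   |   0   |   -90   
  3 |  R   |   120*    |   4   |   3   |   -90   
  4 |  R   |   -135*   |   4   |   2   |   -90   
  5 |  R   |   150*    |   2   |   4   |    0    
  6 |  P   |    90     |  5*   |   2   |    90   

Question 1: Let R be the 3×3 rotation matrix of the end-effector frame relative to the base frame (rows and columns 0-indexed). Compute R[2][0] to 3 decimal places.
-0.354

End-effector x-axis (col 0 of R) = (-0.5732,0.7392,-0.3536)
R[2][0] = -0.3536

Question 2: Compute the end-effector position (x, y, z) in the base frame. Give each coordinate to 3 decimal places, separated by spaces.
after link 1: o_1 = (-2.5000, 4.3301, 1.0000)
after link 2: o_2 = (-5.9641, 2.3301, 1.0000)
after link 3: o_3 = (-4.4641, 4.9282, 5.0000)
after link 4: o_4 = (-8.6353, 5.7035, 6.4142)
after link 5: o_5 = (-4.9714, 8.0495, 5.3789)
after link 6: o_6 = (-4.3501, 12.5898, 8.2074)

-4.350 12.590 8.207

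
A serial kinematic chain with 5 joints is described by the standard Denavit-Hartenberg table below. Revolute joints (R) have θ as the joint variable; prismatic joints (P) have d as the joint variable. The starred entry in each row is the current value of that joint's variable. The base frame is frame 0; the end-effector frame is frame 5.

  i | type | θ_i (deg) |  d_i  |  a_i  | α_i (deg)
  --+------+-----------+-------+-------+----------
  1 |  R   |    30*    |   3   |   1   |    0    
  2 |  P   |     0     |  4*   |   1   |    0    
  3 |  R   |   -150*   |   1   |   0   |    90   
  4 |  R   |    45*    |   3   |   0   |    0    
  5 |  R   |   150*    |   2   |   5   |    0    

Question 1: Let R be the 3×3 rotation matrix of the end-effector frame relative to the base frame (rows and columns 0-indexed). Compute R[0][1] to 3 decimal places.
-0.129

End-effector y-axis (col 1 of R) = (-0.1294,-0.2241,-0.9659)
R[0][1] = -0.1294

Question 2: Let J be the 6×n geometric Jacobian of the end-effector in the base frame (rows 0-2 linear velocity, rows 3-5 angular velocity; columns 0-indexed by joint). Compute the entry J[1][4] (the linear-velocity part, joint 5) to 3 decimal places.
axis z_4 = (-0.8660,0.5000,0.0000); lever o_n−o_4 = (0.6828,5.1826,-1.2941)
cross product → J_v[:, 4] = (-0.6470,-1.1207,-4.8296)
J_ω[:, 4] = z_4
entry J[1][4] = -1.1207

-1.121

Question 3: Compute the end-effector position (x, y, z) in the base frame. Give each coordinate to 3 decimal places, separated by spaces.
after link 1: o_1 = (0.8660, 0.5000, 3.0000)
after link 2: o_2 = (1.7321, 1.0000, 7.0000)
after link 3: o_3 = (1.7321, 1.0000, 8.0000)
after link 4: o_4 = (-0.8660, 2.5000, 8.0000)
after link 5: o_5 = (-0.1833, 7.6826, 6.7059)

-0.183 7.683 6.706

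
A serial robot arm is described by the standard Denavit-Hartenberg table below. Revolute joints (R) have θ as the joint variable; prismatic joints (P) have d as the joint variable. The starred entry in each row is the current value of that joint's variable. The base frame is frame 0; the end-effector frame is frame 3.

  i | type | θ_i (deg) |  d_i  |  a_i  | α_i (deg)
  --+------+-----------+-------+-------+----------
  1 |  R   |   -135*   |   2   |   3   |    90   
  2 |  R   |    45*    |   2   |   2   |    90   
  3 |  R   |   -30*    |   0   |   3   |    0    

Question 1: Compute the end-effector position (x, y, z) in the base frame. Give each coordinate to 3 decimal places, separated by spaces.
-4.774 -4.067 5.251

after link 1: o_1 = (-2.1213, -2.1213, 2.0000)
after link 2: o_2 = (-4.5355, -1.7071, 3.4142)
after link 3: o_3 = (-4.7739, -4.0668, 5.2513)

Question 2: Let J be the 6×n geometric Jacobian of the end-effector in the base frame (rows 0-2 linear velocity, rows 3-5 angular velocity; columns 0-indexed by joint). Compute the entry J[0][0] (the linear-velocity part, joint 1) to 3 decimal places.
axis z_0 = ẑ; lever o_n−o_0 = (-4.7739,-4.0668,5.2513)
cross product → J_v[:, 0] = (4.0668,-4.7739,0.0000)
J_ω[:, 0] = z_0
entry J[0][0] = 4.0668

4.067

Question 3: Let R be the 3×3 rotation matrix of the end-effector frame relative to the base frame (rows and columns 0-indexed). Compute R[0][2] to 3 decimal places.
End-effector z-axis (col 2 of R) = (-0.5000,-0.5000,-0.7071)
R[0][2] = -0.5000

-0.500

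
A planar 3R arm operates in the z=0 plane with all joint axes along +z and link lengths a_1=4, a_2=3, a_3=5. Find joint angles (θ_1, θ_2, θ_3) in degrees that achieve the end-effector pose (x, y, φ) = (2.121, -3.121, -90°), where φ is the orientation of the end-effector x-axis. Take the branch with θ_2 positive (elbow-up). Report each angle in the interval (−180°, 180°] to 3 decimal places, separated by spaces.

-6.934 135.001 141.933

wrist centre = target − a_3·(cos φ, sin φ) = (2.1210, 1.8790)
cos θ_2 = (8.0293−4²−3²)/(2·4·3) = -0.7071; θ_2 = 135.0005° (elbow-up)
β = atan2(1.8790,2.1210) = 41.5378°; ψ = atan2(2.1213,1.8787) = 48.4714°
θ_1 = β − ψ = -6.9335°
θ_3 = φ − θ_1 − θ_2 = 141.9330° (wrapped to (-180°,180°])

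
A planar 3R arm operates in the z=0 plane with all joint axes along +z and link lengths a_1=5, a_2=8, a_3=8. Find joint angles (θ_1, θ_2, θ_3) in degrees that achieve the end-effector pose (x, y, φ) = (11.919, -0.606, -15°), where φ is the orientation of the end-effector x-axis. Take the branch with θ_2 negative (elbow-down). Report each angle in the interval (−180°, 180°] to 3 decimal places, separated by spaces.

135.004 -150.005 0.002

wrist centre = target − a_3·(cos φ, sin φ) = (4.1916, 1.4646)
cos θ_2 = (19.7144−5²−8²)/(2·5·8) = -0.8661; θ_2 = -150.0052° (elbow-down)
β = atan2(1.4646,4.1916) = 19.2595°; ψ = atan2(-3.9994,-1.9286) = -115.7441°
θ_1 = β − ψ = 135.0036°
θ_3 = φ − θ_1 − θ_2 = 0.0015° (wrapped to (-180°,180°])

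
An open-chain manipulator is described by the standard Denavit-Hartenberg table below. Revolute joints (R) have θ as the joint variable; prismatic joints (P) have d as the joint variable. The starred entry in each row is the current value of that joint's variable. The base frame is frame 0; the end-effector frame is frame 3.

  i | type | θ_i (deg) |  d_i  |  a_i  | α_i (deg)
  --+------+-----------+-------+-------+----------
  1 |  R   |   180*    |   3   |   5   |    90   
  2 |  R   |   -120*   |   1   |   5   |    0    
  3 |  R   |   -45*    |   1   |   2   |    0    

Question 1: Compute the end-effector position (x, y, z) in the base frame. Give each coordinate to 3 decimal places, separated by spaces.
-0.568 2.000 -1.848

after link 1: o_1 = (-5.0000, 0.0000, 3.0000)
after link 2: o_2 = (-2.5000, 1.0000, -1.3301)
after link 3: o_3 = (-0.5681, 2.0000, -1.8478)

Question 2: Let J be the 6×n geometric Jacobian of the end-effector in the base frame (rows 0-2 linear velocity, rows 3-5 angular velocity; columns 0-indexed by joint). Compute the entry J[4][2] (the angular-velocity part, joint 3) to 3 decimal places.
1.000

axis z_2 = (0.0000,1.0000,0.0000); lever o_n−o_2 = (1.9319,1.0000,-0.5176)
cross product → J_v[:, 2] = (-0.5176,0.0000,-1.9319)
J_ω[:, 2] = z_2
entry J[4][2] = 1.0000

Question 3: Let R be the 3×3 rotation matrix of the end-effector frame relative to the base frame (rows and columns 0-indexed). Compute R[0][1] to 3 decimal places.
-0.259

End-effector y-axis (col 1 of R) = (-0.2588,0.0000,-0.9659)
R[0][1] = -0.2588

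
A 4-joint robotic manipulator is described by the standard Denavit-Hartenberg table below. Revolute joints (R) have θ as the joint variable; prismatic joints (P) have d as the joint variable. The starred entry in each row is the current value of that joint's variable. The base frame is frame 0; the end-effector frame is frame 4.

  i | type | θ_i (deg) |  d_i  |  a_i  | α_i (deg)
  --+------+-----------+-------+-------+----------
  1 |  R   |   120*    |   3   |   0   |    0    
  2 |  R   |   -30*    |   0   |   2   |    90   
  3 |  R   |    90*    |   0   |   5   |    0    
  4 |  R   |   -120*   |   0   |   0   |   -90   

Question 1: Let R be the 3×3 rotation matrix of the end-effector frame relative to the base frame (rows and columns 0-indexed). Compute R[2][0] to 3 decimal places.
End-effector x-axis (col 0 of R) = (0.0000,0.8660,-0.5000)
R[2][0] = -0.5000

-0.500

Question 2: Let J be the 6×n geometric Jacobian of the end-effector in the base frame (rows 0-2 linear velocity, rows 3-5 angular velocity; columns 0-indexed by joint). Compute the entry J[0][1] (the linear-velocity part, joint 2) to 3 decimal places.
axis z_1 = (0.0000,0.0000,1.0000); lever o_n−o_1 = (-0.0000,2.0000,5.0000)
cross product → J_v[:, 1] = (-2.0000,-0.0000,0.0000)
J_ω[:, 1] = z_1
entry J[0][1] = -2.0000

-2.000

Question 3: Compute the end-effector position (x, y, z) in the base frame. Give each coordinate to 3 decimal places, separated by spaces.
after link 1: o_1 = (0.0000, 0.0000, 3.0000)
after link 2: o_2 = (0.0000, 2.0000, 3.0000)
after link 3: o_3 = (-0.0000, 2.0000, 8.0000)
after link 4: o_4 = (-0.0000, 2.0000, 8.0000)

-0.000 2.000 8.000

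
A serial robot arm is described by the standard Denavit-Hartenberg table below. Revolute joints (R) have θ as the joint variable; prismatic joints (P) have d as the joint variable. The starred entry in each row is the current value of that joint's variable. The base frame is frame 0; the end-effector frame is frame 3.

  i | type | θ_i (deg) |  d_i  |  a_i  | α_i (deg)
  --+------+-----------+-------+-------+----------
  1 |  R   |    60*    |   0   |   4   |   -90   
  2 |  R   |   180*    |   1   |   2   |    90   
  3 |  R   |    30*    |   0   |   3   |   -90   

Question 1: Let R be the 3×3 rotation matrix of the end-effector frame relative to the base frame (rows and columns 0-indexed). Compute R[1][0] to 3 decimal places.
End-effector x-axis (col 0 of R) = (-0.8660,-0.5000,-0.0000)
R[1][0] = -0.5000

-0.500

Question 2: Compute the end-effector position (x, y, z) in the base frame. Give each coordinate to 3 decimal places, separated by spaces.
after link 1: o_1 = (2.0000, 3.4641, 0.0000)
after link 2: o_2 = (0.1340, 2.2321, -0.0000)
after link 3: o_3 = (-2.4641, 0.7321, -0.0000)

-2.464 0.732 -0.000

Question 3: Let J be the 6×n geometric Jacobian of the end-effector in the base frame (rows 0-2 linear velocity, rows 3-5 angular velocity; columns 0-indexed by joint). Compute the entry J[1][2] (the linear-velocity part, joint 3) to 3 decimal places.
axis z_2 = (-0.0000,0.0000,-1.0000); lever o_n−o_2 = (-2.5981,-1.5000,-0.0000)
cross product → J_v[:, 2] = (-1.5000,2.5981,0.0000)
J_ω[:, 2] = z_2
entry J[1][2] = 2.5981

2.598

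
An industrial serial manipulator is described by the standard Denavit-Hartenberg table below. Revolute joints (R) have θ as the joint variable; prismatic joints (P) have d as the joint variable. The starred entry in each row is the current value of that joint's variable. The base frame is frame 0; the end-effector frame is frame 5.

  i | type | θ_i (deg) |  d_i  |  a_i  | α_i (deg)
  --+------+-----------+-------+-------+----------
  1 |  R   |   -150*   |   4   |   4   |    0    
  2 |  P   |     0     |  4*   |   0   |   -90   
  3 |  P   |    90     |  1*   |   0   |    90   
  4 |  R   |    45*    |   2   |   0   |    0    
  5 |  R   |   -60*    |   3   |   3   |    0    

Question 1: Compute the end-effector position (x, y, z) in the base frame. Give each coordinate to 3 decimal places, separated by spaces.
-7.682 -4.694 5.102

after link 1: o_1 = (-3.4641, -2.0000, 4.0000)
after link 2: o_2 = (-3.4641, -2.0000, 8.0000)
after link 3: o_3 = (-2.9641, -2.8660, 8.0000)
after link 4: o_4 = (-4.6962, -3.8660, 8.0000)
after link 5: o_5 = (-7.6825, -4.6936, 5.1022)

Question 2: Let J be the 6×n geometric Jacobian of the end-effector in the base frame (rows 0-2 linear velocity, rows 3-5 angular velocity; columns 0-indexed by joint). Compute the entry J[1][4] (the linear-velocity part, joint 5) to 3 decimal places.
axis z_4 = (-0.8660,-0.5000,0.0000); lever o_n−o_4 = (-2.9863,-0.8276,-2.8978)
cross product → J_v[:, 4] = (1.4489,-2.5095,-0.7765)
J_ω[:, 4] = z_4
entry J[1][4] = -2.5095

-2.510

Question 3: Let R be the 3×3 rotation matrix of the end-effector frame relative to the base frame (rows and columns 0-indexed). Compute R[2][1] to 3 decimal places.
End-effector y-axis (col 1 of R) = (0.4830,-0.8365,-0.2588)
R[2][1] = -0.2588

-0.259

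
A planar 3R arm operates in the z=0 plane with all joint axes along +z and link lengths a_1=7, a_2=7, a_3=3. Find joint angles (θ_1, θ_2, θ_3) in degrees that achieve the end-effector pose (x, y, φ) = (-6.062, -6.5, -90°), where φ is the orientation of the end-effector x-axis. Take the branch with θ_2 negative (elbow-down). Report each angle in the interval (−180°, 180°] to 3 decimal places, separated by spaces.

-89.999 -120.001 120.000

wrist centre = target − a_3·(cos φ, sin φ) = (-6.0620, -3.5000)
cos θ_2 = (48.9978−7²−7²)/(2·7·7) = -0.5000; θ_2 = -120.0015° (elbow-down)
β = atan2(-3.5000,-6.0620) = -149.9993°; ψ = atan2(-6.0621,3.4998) = -60.0007°
θ_1 = β − ψ = -89.9985°
θ_3 = φ − θ_1 − θ_2 = 120.0000° (wrapped to (-180°,180°])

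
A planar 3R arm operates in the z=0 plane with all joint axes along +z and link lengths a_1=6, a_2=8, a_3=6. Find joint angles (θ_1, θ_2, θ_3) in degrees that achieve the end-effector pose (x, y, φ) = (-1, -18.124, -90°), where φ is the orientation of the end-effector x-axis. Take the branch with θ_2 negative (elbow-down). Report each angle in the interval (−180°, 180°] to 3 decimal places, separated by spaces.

-59.997 -60.006 30.003

wrist centre = target − a_3·(cos φ, sin φ) = (-1.0000, -12.1240)
cos θ_2 = (147.9914−6²−8²)/(2·6·8) = 0.4999; θ_2 = -60.0059° (elbow-down)
β = atan2(-12.1240,-1.0000) = -94.7151°; ψ = atan2(-6.9286,9.9993) = -34.7185°
θ_1 = β − ψ = -59.9966°
θ_3 = φ − θ_1 − θ_2 = 30.0025° (wrapped to (-180°,180°])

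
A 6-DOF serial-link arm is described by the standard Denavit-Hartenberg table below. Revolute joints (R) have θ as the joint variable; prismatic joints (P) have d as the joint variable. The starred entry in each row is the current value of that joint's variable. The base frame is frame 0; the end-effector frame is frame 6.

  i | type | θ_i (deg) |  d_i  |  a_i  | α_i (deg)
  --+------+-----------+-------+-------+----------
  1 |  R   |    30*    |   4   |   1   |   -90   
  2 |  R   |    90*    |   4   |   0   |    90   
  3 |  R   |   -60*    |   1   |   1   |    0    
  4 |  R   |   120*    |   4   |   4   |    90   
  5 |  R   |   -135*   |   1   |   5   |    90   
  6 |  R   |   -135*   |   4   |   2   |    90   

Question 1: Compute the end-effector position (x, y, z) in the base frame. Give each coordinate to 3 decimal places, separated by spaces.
4.370 5.017 4.541

after link 1: o_1 = (0.8660, 0.5000, 4.0000)
after link 2: o_2 = (-1.1340, 3.9641, 4.0000)
after link 3: o_3 = (0.1651, 3.7141, 3.5000)
after link 4: o_4 = (1.8971, 8.7141, 1.5000)
after link 5: o_5 = (0.6162, 3.8617, 2.4017)
after link 6: o_6 = (4.3699, 5.0169, 4.5407)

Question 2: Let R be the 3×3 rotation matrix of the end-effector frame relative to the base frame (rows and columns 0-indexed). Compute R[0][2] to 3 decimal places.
0.393

End-effector z-axis (col 2 of R) = (0.3933,0.3188,-0.8624)
R[0][2] = 0.3933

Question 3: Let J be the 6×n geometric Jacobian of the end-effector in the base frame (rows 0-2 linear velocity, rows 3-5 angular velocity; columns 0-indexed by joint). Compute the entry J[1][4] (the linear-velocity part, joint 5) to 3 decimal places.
axis z_4 = (0.2500,-0.4330,-0.8660); lever o_n−o_4 = (2.4728,-3.6972,3.0407)
cross product → J_v[:, 4] = (-4.5185,-2.9017,0.1464)
J_ω[:, 4] = z_4
entry J[1][4] = -2.9017

-2.902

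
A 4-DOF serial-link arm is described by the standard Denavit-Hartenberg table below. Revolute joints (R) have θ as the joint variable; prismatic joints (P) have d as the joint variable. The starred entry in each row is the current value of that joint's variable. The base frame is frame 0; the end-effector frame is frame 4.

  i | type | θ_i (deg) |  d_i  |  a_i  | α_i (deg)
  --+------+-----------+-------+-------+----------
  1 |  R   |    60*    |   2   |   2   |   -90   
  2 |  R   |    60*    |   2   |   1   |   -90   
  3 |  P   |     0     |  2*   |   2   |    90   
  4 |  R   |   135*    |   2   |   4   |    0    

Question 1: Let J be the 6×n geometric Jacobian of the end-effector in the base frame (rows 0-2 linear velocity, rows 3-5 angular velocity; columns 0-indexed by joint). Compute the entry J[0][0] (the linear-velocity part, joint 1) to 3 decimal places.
-0.185

axis z_0 = ẑ; lever o_n−o_0 = (-4.5120,0.1850,-0.5628)
cross product → J_v[:, 0] = (-0.1850,-4.5120,0.0000)
J_ω[:, 0] = z_0
entry J[0][0] = -0.1850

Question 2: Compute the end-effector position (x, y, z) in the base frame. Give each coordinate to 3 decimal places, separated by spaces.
after link 1: o_1 = (1.0000, 1.7321, 2.0000)
after link 2: o_2 = (-0.4821, 3.1651, 1.1340)
after link 3: o_3 = (-0.8481, 2.5311, -1.5981)
after link 4: o_4 = (-4.5120, 0.1850, -0.5628)

-4.512 0.185 -0.563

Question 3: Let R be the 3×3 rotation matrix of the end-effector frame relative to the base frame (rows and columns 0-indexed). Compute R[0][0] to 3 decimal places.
End-effector x-axis (col 0 of R) = (-0.4830,-0.8365,0.2588)
R[0][0] = -0.4830

-0.483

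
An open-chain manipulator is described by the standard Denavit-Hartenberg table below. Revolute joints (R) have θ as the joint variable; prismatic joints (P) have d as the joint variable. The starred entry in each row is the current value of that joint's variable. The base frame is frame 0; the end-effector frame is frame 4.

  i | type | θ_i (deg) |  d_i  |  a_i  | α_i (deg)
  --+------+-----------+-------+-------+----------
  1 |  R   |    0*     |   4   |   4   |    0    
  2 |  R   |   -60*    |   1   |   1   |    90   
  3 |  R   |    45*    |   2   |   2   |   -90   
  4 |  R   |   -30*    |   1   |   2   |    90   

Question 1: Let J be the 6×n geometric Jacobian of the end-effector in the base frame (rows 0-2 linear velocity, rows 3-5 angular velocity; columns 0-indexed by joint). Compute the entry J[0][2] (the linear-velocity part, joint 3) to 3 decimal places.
axis z_2 = (-0.8660,-0.5000,0.0000); lever o_n−o_2 = (-1.6322,-3.1730,3.3461)
cross product → J_v[:, 2] = (-1.6730,2.8978,1.9319)
J_ω[:, 2] = z_2
entry J[0][2] = -1.6730

-1.673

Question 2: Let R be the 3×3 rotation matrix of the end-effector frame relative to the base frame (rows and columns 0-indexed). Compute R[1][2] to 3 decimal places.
End-effector z-axis (col 2 of R) = (-0.9268,-0.1268,-0.3536)
R[1][2] = -0.1268

-0.127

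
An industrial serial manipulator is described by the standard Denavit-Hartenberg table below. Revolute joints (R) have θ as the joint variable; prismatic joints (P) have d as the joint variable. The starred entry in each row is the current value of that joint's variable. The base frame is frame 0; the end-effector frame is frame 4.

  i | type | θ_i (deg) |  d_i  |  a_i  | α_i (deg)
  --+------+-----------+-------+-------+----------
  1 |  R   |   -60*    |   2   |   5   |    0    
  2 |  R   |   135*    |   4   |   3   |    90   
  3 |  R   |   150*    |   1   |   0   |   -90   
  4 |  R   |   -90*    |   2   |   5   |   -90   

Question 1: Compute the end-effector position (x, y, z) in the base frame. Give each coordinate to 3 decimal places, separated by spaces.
after link 1: o_1 = (2.5000, -4.3301, 2.0000)
after link 2: o_2 = (3.2765, -1.4323, 6.0000)
after link 3: o_3 = (4.2424, -1.6912, 6.0000)
after link 4: o_4 = (8.8132, -3.9512, 4.2679)

8.813 -3.951 4.268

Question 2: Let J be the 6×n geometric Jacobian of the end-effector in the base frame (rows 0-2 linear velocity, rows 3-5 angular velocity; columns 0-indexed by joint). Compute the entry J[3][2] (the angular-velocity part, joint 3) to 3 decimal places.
axis z_2 = (0.9659,-0.2588,0.0000); lever o_n−o_2 = (5.5367,-2.5188,-1.7321)
cross product → J_v[:, 2] = (0.4483,1.6730,-1.0000)
J_ω[:, 2] = z_2
entry J[3][2] = 0.9659

0.966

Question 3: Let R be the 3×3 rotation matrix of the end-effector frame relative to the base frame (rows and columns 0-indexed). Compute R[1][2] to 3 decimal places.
-0.837

End-effector z-axis (col 2 of R) = (-0.2241,-0.8365,0.5000)
R[1][2] = -0.8365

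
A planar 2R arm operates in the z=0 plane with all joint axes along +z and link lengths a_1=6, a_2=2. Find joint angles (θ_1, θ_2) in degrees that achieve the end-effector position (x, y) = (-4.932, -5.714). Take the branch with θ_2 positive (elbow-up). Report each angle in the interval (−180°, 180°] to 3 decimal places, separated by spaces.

-141.595 44.987

cos θ_2 = (56.9744−6²−2²)/(2·6·2) = 0.7073; θ_2 = 44.9870° (elbow-up)
β = atan2(-5.7140,-4.9320) = -130.7989°; ψ = atan2(1.4139,7.4145) = 10.7962°
θ_1 = β − ψ = -141.5951°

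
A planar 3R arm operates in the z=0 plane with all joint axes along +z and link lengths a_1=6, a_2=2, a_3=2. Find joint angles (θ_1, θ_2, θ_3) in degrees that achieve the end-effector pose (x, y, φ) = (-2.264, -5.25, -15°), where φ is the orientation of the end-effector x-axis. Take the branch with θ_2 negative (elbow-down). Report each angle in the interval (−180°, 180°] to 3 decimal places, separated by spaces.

-113.126 -89.999 -171.875

wrist centre = target − a_3·(cos φ, sin φ) = (-4.1959, -4.7324)
cos θ_2 = (40.0004−6²−2²)/(2·6·2) = 0.0000; θ_2 = -89.9990° (elbow-down)
β = atan2(-4.7324,-4.1959) = -131.5611°; ψ = atan2(-2.0000,6.0000) = -18.4348°
θ_1 = β − ψ = -113.1263°
θ_3 = φ − θ_1 − θ_2 = -171.8747° (wrapped to (-180°,180°])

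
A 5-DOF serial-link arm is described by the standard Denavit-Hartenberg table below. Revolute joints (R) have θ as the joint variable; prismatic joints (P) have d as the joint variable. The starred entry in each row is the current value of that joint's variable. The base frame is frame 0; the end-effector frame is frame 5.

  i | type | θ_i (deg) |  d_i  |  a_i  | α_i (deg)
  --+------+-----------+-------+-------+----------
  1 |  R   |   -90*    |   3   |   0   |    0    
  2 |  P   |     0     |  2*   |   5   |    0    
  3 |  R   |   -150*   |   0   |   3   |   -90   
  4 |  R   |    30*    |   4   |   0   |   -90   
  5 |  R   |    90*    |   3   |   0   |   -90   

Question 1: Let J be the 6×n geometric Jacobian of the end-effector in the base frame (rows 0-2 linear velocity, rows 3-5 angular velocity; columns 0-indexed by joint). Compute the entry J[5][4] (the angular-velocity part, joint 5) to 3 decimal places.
axis z_4 = (0.2500,-0.4330,-0.8660); lever o_n−o_4 = (0.7500,-1.2990,-2.5981)
cross product → J_v[:, 4] = (0.0000,0.0000,-0.0000)
J_ω[:, 4] = z_4
entry J[5][4] = -0.8660

-0.866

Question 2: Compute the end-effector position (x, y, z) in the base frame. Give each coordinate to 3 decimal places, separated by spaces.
-4.214 -5.701 2.402

after link 1: o_1 = (0.0000, 0.0000, 3.0000)
after link 2: o_2 = (0.0000, -5.0000, 5.0000)
after link 3: o_3 = (-1.5000, -2.4019, 5.0000)
after link 4: o_4 = (-4.9641, -4.4019, 5.0000)
after link 5: o_5 = (-4.2141, -5.7010, 2.4019)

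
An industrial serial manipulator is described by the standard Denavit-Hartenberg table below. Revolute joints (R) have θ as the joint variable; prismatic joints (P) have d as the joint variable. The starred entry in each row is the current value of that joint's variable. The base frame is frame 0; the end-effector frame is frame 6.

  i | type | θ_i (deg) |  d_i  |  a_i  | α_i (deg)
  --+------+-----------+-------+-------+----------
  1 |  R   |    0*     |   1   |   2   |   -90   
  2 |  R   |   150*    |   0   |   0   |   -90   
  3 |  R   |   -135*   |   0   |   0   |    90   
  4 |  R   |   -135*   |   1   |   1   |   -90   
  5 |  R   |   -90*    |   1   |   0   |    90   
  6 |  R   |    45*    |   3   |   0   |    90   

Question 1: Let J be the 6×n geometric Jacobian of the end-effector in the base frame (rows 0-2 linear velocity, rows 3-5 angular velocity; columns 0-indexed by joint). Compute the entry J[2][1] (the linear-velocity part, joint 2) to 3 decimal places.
-1.558

axis z_1 = (0.0000,1.0000,0.0000); lever o_n−o_1 = (1.5579,0.7929,1.7159)
cross product → J_v[:, 1] = (1.7159,0.0000,-1.5579)
J_ω[:, 1] = z_1
entry J[2][1] = -1.5579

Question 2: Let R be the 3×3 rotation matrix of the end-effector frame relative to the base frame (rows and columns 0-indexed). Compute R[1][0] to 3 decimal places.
-0.146

End-effector x-axis (col 0 of R) = (0.9892,-0.1464,-0.0062)
R[1][0] = -0.1464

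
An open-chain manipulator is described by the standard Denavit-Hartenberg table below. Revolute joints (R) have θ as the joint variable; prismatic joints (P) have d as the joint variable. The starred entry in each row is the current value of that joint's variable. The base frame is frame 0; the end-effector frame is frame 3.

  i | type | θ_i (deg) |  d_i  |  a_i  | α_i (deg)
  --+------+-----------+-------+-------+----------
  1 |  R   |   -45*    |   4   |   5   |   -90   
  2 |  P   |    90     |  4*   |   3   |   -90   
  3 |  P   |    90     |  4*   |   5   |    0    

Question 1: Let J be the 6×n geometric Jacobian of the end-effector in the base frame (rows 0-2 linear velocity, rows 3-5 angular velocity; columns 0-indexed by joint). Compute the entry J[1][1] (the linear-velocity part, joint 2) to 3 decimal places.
prismatic axis z_1 = (0.7071,0.7071,0.0000)
J_v[:, 1] = z_1; J_ω[:, 1] = (0,0,0)
entry J[1][1] = 0.7071

0.707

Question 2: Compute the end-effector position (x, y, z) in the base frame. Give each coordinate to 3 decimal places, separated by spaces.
0.000 -1.414 1.000

after link 1: o_1 = (3.5355, -3.5355, 4.0000)
after link 2: o_2 = (6.3640, -0.7071, 1.0000)
after link 3: o_3 = (0.0000, -1.4142, 1.0000)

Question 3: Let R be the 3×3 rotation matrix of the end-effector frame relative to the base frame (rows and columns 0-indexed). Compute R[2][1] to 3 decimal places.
End-effector y-axis (col 1 of R) = (-0.0000,-0.0000,1.0000)
R[2][1] = 1.0000

1.000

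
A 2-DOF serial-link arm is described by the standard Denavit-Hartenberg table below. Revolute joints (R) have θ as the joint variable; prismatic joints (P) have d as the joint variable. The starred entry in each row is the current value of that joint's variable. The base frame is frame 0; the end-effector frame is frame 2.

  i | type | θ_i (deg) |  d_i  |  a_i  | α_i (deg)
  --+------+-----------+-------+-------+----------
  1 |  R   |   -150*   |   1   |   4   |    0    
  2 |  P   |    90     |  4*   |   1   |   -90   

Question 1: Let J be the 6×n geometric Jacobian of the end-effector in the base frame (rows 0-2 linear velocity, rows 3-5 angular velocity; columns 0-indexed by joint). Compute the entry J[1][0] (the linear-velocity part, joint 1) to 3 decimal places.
-2.964

axis z_0 = ẑ; lever o_n−o_0 = (-2.9641,-2.8660,5.0000)
cross product → J_v[:, 0] = (2.8660,-2.9641,0.0000)
J_ω[:, 0] = z_0
entry J[1][0] = -2.9641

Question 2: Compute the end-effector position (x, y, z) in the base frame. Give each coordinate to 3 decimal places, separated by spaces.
after link 1: o_1 = (-3.4641, -2.0000, 1.0000)
after link 2: o_2 = (-2.9641, -2.8660, 5.0000)

-2.964 -2.866 5.000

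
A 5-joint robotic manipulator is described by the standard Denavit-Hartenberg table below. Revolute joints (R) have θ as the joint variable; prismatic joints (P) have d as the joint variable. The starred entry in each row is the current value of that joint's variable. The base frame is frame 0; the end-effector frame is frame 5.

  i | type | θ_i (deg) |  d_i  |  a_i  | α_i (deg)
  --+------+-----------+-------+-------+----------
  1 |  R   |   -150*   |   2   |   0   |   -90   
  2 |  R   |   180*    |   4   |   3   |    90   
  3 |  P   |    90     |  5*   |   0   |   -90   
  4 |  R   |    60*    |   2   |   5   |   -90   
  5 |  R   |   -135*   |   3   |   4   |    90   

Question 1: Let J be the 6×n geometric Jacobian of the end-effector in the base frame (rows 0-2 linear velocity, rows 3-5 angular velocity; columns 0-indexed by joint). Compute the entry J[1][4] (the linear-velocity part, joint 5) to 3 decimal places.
-2.639

axis z_4 = (-0.4330,0.7500,0.5000); lever o_n−o_4 = (-4.4556,2.0605,-0.9495)
cross product → J_v[:, 4] = (-1.7424,-2.6390,2.4495)
J_ω[:, 4] = z_4
entry J[1][4] = -2.6390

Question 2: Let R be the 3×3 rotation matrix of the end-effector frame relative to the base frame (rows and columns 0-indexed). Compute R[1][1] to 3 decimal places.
End-effector y-axis (col 1 of R) = (-0.4330,0.7500,0.5000)
R[1][1] = 0.7500

0.750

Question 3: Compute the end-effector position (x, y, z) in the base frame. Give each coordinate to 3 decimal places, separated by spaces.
after link 1: o_1 = (0.0000, 0.0000, 2.0000)
after link 2: o_2 = (4.5981, -1.9641, 2.0000)
after link 3: o_3 = (4.5981, -1.9641, -3.0000)
after link 4: o_4 = (4.1160, -5.1292, 1.3301)
after link 5: o_5 = (-0.3396, -3.0686, 0.3806)

-0.340 -3.069 0.381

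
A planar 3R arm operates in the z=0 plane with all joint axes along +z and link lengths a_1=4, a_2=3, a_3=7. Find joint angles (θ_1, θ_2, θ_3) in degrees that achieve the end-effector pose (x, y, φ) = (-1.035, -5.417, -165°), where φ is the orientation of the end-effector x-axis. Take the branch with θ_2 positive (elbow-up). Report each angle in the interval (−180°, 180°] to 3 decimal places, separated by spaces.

-44.990 29.972 -149.982

wrist centre = target − a_3·(cos φ, sin φ) = (5.7265, -3.6053)
cos θ_2 = (45.7905−4²−3²)/(2·4·3) = 0.8663; θ_2 = 29.9717° (elbow-up)
β = atan2(-3.6053,5.7265) = -32.1936°; ψ = atan2(1.4987,6.5988) = 12.7959°
θ_1 = β − ψ = -44.9895°
θ_3 = φ − θ_1 − θ_2 = -149.9822° (wrapped to (-180°,180°])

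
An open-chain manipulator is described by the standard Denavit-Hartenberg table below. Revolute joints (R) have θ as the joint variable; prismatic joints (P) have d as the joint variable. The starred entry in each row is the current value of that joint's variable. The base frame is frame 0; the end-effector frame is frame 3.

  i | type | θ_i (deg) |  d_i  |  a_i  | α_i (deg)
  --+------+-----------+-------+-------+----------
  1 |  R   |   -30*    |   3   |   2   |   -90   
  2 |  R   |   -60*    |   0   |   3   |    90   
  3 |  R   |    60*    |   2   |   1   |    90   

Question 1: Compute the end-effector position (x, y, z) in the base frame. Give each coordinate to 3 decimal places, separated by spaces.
after link 1: o_1 = (1.7321, -1.0000, 3.0000)
after link 2: o_2 = (3.0311, -1.7500, 5.5981)
after link 3: o_3 = (2.1806, -0.2590, 7.0311)

2.181 -0.259 7.031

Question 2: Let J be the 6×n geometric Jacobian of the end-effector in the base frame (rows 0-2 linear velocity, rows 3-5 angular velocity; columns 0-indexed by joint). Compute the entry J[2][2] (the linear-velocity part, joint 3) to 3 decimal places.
-0.750

axis z_2 = (-0.7500,0.4330,0.5000); lever o_n−o_2 = (-0.8505,1.4910,1.4330)
cross product → J_v[:, 2] = (-0.1250,0.6495,-0.7500)
J_ω[:, 2] = z_2
entry J[2][2] = -0.7500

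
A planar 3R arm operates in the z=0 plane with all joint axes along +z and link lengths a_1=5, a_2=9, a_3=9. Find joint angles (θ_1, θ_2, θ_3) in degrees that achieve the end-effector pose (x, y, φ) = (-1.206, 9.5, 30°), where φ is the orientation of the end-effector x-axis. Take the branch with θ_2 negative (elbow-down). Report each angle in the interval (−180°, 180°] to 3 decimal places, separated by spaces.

wrist centre = target − a_3·(cos φ, sin φ) = (-9.0002, 5.0000)
cos θ_2 = (106.0041−5²−9²)/(2·5·9) = 0.0000; θ_2 = -89.9974° (elbow-down)
β = atan2(5.0000,-9.0002) = 150.9460°; ψ = atan2(-9.0000,5.0004) = -60.9434°
θ_1 = β − ψ = 211.8894°
θ_3 = φ − θ_1 − θ_2 = -91.8920° (wrapped to (-180°,180°])

-148.111 -89.997 -91.892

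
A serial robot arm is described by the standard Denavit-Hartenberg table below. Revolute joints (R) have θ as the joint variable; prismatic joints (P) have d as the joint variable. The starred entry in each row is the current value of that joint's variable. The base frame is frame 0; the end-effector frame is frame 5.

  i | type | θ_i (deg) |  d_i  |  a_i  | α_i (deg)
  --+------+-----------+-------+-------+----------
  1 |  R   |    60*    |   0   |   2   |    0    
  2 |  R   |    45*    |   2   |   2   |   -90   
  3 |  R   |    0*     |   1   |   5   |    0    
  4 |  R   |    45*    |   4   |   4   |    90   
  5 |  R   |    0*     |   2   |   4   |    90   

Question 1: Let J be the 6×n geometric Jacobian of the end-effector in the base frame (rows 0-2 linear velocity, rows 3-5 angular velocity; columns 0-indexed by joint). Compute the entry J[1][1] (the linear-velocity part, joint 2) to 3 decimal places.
axis z_1 = (0.0000,0.0000,1.0000); lever o_n−o_1 = (-8.4715,12.2975,-2.2426)
cross product → J_v[:, 1] = (-12.2975,-8.4715,0.0000)
J_ω[:, 1] = z_1
entry J[1][1] = -8.4715

-8.471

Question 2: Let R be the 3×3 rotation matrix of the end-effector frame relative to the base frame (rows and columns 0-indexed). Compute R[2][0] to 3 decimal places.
-0.707

End-effector x-axis (col 0 of R) = (-0.1830,0.6830,-0.7071)
R[2][0] = -0.7071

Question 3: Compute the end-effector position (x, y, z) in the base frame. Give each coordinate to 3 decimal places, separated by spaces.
-7.471 14.030 -2.243

after link 1: o_1 = (1.0000, 1.7321, 0.0000)
after link 2: o_2 = (0.4824, 3.6639, 2.0000)
after link 3: o_3 = (-1.7777, 8.2347, 2.0000)
after link 4: o_4 = (-6.3734, 9.9315, -0.8284)
after link 5: o_5 = (-7.4715, 14.0296, -2.2426)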